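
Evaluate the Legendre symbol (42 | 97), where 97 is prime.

Pull out 2: since 97 ≡ 1 (mod 8), (2/97) = +1.
Reciprocity: 21 ≡ 1 and 97 ≡ 1 (mod 4), so (21/97) = +(97/21).
Reduce top mod 21: now compute (13/21).
Reciprocity: 13 ≡ 1 and 21 ≡ 1 (mod 4), so (13/21) = +(21/13).
Reduce top mod 13: now compute (8/13).
Pull out 2^3: since 13 ≡ 5 (mod 8), (2/13) = -1, so (2/13)^3 = -1.
Reached (1/13) = 1. Collecting the sign flips along the way, the symbol is -1.

-1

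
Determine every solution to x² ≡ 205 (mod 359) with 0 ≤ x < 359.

88, 271

Since 359 ≡ 3 (mod 4), a square root of 205 is 205^((359+1)/4) = 205^90 mod 359.
Repeated squaring: 205^2≡22, 205^4≡125, 205^8≡188, 205^16≡162, 205^32≡37, 205^64≡292 (mod 359).
205^90 = 205^(64+16+8+2) ≡ 88 (mod 359).
Check: 88² = 7744 ≡ 205 (mod 359). The two roots are 88 and 271.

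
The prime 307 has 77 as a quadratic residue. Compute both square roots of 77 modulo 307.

Since 307 ≡ 3 (mod 4), a square root of 77 is 77^((307+1)/4) = 77^77 mod 307.
Repeated squaring: 77^2≡96, 77^4≡6, 77^8≡36, 77^16≡68, 77^32≡19, 77^64≡54 (mod 307).
77^77 = 77^(64+8+4+1) ≡ 153 (mod 307).
Check: 153² = 23409 ≡ 77 (mod 307). The two roots are 153 and 154.

153, 154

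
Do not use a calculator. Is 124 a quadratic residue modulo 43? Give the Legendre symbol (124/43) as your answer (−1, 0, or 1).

First reduce: 124 ≡ 38 (mod 43).
Pull out 2: since 43 ≡ 3 (mod 8), (2/43) = -1.
Reciprocity: 19 ≡ 3 and 43 ≡ 3 (mod 4), so (19/43) = −(43/19).
Reduce top mod 19: now compute (5/19).
Reciprocity: 5 ≡ 1 and 19 ≡ 3 (mod 4), so (5/19) = +(19/5).
Reduce top mod 5: now compute (4/5).
Pull out 2^2: since 5 ≡ 5 (mod 8), (2/5) = -1, so (2/5)^2 = +1.
Reached (1/5) = 1. Collecting the sign flips along the way, the symbol is +1.

1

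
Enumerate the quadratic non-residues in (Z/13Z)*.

Square k = 1,…,6 (k and 13−k give the same square):
1²=1, 2²=4, 3²=9, 4²≡3, 5²≡12, 6²≡10 (mod 13).
The residues are {1, 3, 4, 9, 10, 12}; the non-residues are the remaining 6 nonzero classes.

2 5 6 7 8 11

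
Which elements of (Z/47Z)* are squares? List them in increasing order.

Square k = 1,…,23 (k and 47−k give the same square):
1²=1, 2²=4, 3²=9, 4²=16, 5²=25, 6²=36, 7²≡2, 8²≡17, 9²≡34, 10²≡6, 11²≡27, 12²≡3, 13²≡28, 14²≡8, 15²≡37, 16²≡21, 17²≡7, 18²≡42, 19²≡32, 20²≡24, 21²≡18, 22²≡14, 23²≡12 (mod 47).
So the quadratic residues mod 47 are {1, 2, 3, 4, 6, 7, 8, 9, 12, 14, 16, 17, 18, 21, 24, 25, 27, 28, 32, 34, 36, 37, 42}.

1 2 3 4 6 7 8 9 12 14 16 17 18 21 24 25 27 28 32 34 36 37 42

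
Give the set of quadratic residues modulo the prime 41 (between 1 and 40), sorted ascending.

Square k = 1,…,20 (k and 41−k give the same square):
1²=1, 2²=4, 3²=9, 4²=16, 5²=25, 6²=36, 7²≡8, 8²≡23, 9²≡40, 10²≡18, 11²≡39, 12²≡21, 13²≡5, 14²≡32, 15²≡20, 16²≡10, 17²≡2, 18²≡37, 19²≡33, 20²≡31 (mod 41).
So the quadratic residues mod 41 are {1, 2, 4, 5, 8, 9, 10, 16, 18, 20, 21, 23, 25, 31, 32, 33, 36, 37, 39, 40}.

1,2,4,5,8,9,10,16,18,20,21,23,25,31,32,33,36,37,39,40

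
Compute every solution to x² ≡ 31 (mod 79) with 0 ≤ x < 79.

30, 49

Since 79 ≡ 3 (mod 4), a square root of 31 is 31^((79+1)/4) = 31^20 mod 79.
Repeated squaring: 31^2≡13, 31^4≡11, 31^8≡42, 31^16≡26 (mod 79).
31^20 = 31^(16+4) ≡ 49 (mod 79).
Check: 49² = 2401 ≡ 31 (mod 79). The two roots are 30 and 49.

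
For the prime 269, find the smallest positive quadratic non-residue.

2

(2/269) = −1, so 2 is the smallest positive non-residue mod 269.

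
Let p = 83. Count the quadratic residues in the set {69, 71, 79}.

1

(69/83) = +1 → QR.
(71/83) = -1 → non-residue.
(79/83) = -1 → non-residue.
Total quadratic residues among the 3: 1.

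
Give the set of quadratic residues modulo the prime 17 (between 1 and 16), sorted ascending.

Square k = 1,…,8 (k and 17−k give the same square):
1²=1, 2²=4, 3²=9, 4²=16, 5²≡8, 6²≡2, 7²≡15, 8²≡13 (mod 17).
So the quadratic residues mod 17 are {1, 2, 4, 8, 9, 13, 15, 16}.

1 2 4 8 9 13 15 16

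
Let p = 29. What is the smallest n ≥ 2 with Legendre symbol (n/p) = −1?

2

(2/29) = −1, so 2 is the smallest positive non-residue mod 29.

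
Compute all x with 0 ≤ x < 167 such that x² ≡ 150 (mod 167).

Since 167 ≡ 3 (mod 4), a square root of 150 is 150^((167+1)/4) = 150^42 mod 167.
Repeated squaring: 150^2≡122, 150^4≡21, 150^8≡107, 150^16≡93, 150^32≡132 (mod 167).
150^42 = 150^(32+8+2) ≡ 22 (mod 167).
Check: 22² = 484 ≡ 150 (mod 167). The two roots are 22 and 145.

22, 145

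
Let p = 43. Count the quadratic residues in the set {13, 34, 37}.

(13/43) = +1 → QR.
(34/43) = -1 → non-residue.
(37/43) = -1 → non-residue.
Total quadratic residues among the 3: 1.

1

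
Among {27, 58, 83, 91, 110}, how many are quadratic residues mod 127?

(27/127) = -1 → non-residue.
(58/127) = -1 → non-residue.
(83/127) = -1 → non-residue.
(91/127) = -1 → non-residue.
(110/127) = -1 → non-residue.
Total quadratic residues among the 5: 0.

0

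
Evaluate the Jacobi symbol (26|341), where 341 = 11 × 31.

-1

Pull out 2: since 341 ≡ 5 (mod 8), (2/341) = -1.
Reciprocity: 13 ≡ 1 and 341 ≡ 1 (mod 4), so (13/341) = +(341/13).
Reduce top mod 13: now compute (3/13).
Reciprocity: 3 ≡ 3 and 13 ≡ 1 (mod 4), so (3/13) = +(13/3).
Reduce top mod 3: now compute (1/3).
Reached (1/3) = 1. Collecting the sign flips along the way, the symbol is -1.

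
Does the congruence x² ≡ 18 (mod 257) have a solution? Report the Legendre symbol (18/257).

Euler's criterion: (18/257) ≡ 18^128 (mod 257).
18^2 ≡ 67 (mod 257)
18^4 ≡ 120 (mod 257)
18^8 ≡ 8 (mod 257)
18^16 ≡ 64 (mod 257)
18^32 ≡ 241 (mod 257)
18^64 ≡ 256 (mod 257)
18^128 ≡ 1 (mod 257)
18^128 = 18^(128) ≡ 1 (mod 257).
Result is 1, so (18/257) = 1.

1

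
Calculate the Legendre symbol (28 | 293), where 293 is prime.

-1

Pull out 2^2: since 293 ≡ 5 (mod 8), (2/293) = -1, so (2/293)^2 = +1.
Reciprocity: 7 ≡ 3 and 293 ≡ 1 (mod 4), so (7/293) = +(293/7).
Reduce top mod 7: now compute (6/7).
Pull out 2: since 7 ≡ 7 (mod 8), (2/7) = +1.
Reciprocity: 3 ≡ 3 and 7 ≡ 3 (mod 4), so (3/7) = −(7/3).
Reduce top mod 3: now compute (1/3).
Reached (1/3) = 1. Collecting the sign flips along the way, the symbol is -1.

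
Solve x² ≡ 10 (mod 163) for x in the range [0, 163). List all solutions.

Since 163 ≡ 3 (mod 4), a square root of 10 is 10^((163+1)/4) = 10^41 mod 163.
Repeated squaring: 10^2≡100, 10^4≡57, 10^8≡152, 10^16≡121, 10^32≡134 (mod 163).
10^41 = 10^(32+8+1) ≡ 93 (mod 163).
Check: 93² = 8649 ≡ 10 (mod 163). The two roots are 70 and 93.

70, 93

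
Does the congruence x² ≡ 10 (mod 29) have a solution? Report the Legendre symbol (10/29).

Pull out 2: since 29 ≡ 5 (mod 8), (2/29) = -1.
Reciprocity: 5 ≡ 1 and 29 ≡ 1 (mod 4), so (5/29) = +(29/5).
Reduce top mod 5: now compute (4/5).
Pull out 2^2: since 5 ≡ 5 (mod 8), (2/5) = -1, so (2/5)^2 = +1.
Reached (1/5) = 1. Collecting the sign flips along the way, the symbol is -1.

-1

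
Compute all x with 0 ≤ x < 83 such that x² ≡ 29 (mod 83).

19, 64

Since 83 ≡ 3 (mod 4), a square root of 29 is 29^((83+1)/4) = 29^21 mod 83.
Repeated squaring: 29^2≡11, 29^4≡38, 29^8≡33, 29^16≡10 (mod 83).
29^21 = 29^(16+4+1) ≡ 64 (mod 83).
Check: 64² = 4096 ≡ 29 (mod 83). The two roots are 19 and 64.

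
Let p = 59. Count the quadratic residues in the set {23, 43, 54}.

(23/59) = -1 → non-residue.
(43/59) = -1 → non-residue.
(54/59) = -1 → non-residue.
Total quadratic residues among the 3: 0.

0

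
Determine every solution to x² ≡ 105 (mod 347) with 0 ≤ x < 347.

Since 347 ≡ 3 (mod 4), a square root of 105 is 105^((347+1)/4) = 105^87 mod 347.
Repeated squaring: 105^2≡268, 105^4≡342, 105^8≡25, 105^16≡278, 105^32≡250, 105^64≡40 (mod 347).
105^87 = 105^(64+16+4+2+1) ≡ 136 (mod 347).
Check: 136² = 18496 ≡ 105 (mod 347). The two roots are 136 and 211.

136, 211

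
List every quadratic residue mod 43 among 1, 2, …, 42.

Square k = 1,…,21 (k and 43−k give the same square):
1²=1, 2²=4, 3²=9, 4²=16, 5²=25, 6²=36, 7²≡6, 8²≡21, 9²≡38, 10²≡14, 11²≡35, 12²≡15, 13²≡40, 14²≡24, 15²≡10, 16²≡41, 17²≡31, 18²≡23, 19²≡17, 20²≡13, 21²≡11 (mod 43).
So the quadratic residues mod 43 are {1, 4, 6, 9, 10, 11, 13, 14, 15, 16, 17, 21, 23, 24, 25, 31, 35, 36, 38, 40, 41}.

1, 4, 6, 9, 10, 11, 13, 14, 15, 16, 17, 21, 23, 24, 25, 31, 35, 36, 38, 40, 41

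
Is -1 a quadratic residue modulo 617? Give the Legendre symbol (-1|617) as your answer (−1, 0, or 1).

Euler's criterion: (-1/617) ≡ 616^308 (mod 617).
616^2 ≡ 1 (mod 617)
616^4 ≡ 1 (mod 617)
616^8 ≡ 1 (mod 617)
616^16 ≡ 1 (mod 617)
616^32 ≡ 1 (mod 617)
616^64 ≡ 1 (mod 617)
616^128 ≡ 1 (mod 617)
616^256 ≡ 1 (mod 617)
616^308 = 616^(256+32+16+4) ≡ 1 (mod 617).
Result is 1, so (-1/617) = 1.

1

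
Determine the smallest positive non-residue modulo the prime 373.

(2/373) = −1, so 2 is the smallest positive non-residue mod 373.

2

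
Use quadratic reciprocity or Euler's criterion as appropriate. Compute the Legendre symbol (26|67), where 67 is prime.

Euler's criterion: (26/67) ≡ 26^33 (mod 67).
26^2 ≡ 6 (mod 67)
26^4 ≡ 36 (mod 67)
26^8 ≡ 23 (mod 67)
26^16 ≡ 60 (mod 67)
26^32 ≡ 49 (mod 67)
26^33 = 26^(32+1) ≡ 1 (mod 67).
Result is 1, so (26/67) = 1.

1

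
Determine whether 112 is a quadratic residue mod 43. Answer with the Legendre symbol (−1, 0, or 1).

Euler's criterion: (112/43) ≡ 26^21 (mod 43).
26^2 ≡ 31 (mod 43)
26^4 ≡ 15 (mod 43)
26^8 ≡ 10 (mod 43)
26^16 ≡ 14 (mod 43)
26^21 = 26^(16+4+1) ≡ 42 (mod 43).
Result is 42 ≡ −1, so (112/43) = −1.

-1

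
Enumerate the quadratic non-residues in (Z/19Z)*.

2 3 8 10 12 13 14 15 18

Square k = 1,…,9 (k and 19−k give the same square):
1²=1, 2²=4, 3²=9, 4²=16, 5²≡6, 6²≡17, 7²≡11, 8²≡7, 9²≡5 (mod 19).
The residues are {1, 4, 5, 6, 7, 9, 11, 16, 17}; the non-residues are the remaining 9 nonzero classes.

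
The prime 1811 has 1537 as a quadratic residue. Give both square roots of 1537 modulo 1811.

615, 1196

Since 1811 ≡ 3 (mod 4), a square root of 1537 is 1537^((1811+1)/4) = 1537^453 mod 1811.
Repeated squaring: 1537^2≡825, 1537^4≡1500, 1537^8≡738, 1537^16≡1344, 1537^32≡769, 1537^64≡975, 1537^128≡1661, 1537^256≡768 (mod 1811).
1537^453 = 1537^(256+128+64+4+1) ≡ 1196 (mod 1811).
Check: 1196² = 1430416 ≡ 1537 (mod 1811). The two roots are 615 and 1196.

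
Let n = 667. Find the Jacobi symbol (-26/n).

1

First reduce: -26 ≡ 641 (mod 667).
Reciprocity: 641 ≡ 1 and 667 ≡ 3 (mod 4), so (641/667) = +(667/641).
Reduce top mod 641: now compute (26/641).
Pull out 2: since 641 ≡ 1 (mod 8), (2/641) = +1.
Reciprocity: 13 ≡ 1 and 641 ≡ 1 (mod 4), so (13/641) = +(641/13).
Reduce top mod 13: now compute (4/13).
Pull out 2^2: since 13 ≡ 5 (mod 8), (2/13) = -1, so (2/13)^2 = +1.
Reached (1/13) = 1. Collecting the sign flips along the way, the symbol is +1.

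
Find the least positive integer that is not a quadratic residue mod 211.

2

(2/211) = −1, so 2 is the smallest positive non-residue mod 211.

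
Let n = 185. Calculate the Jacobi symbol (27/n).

-1

Reciprocity: 27 ≡ 3 and 185 ≡ 1 (mod 4), so (27/185) = +(185/27).
Reduce top mod 27: now compute (23/27).
Reciprocity: 23 ≡ 3 and 27 ≡ 3 (mod 4), so (23/27) = −(27/23).
Reduce top mod 23: now compute (4/23).
Pull out 2^2: since 23 ≡ 7 (mod 8), (2/23) = +1, so (2/23)^2 = +1.
Reached (1/23) = 1. Collecting the sign flips along the way, the symbol is -1.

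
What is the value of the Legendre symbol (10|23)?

Euler's criterion: (10/23) ≡ 10^11 (mod 23).
10^2 ≡ 8 (mod 23)
10^4 ≡ 18 (mod 23)
10^8 ≡ 2 (mod 23)
10^11 = 10^(8+2+1) ≡ 22 (mod 23).
Result is 22 ≡ −1, so (10/23) = −1.

-1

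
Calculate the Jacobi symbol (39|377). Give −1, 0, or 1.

Reciprocity: 39 ≡ 3 and 377 ≡ 1 (mod 4), so (39/377) = +(377/39).
Reduce top mod 39: now compute (26/39).
Pull out 2: since 39 ≡ 7 (mod 8), (2/39) = +1.
Reciprocity: 13 ≡ 1 and 39 ≡ 3 (mod 4), so (13/39) = +(39/13).
Reduce top mod 13: now compute (0/13).
Top reduces to 0: gcd > 1, so the symbol is 0.

0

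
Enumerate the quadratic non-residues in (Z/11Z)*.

Square k = 1,…,5 (k and 11−k give the same square):
1²=1, 2²=4, 3²=9, 4²≡5, 5²≡3 (mod 11).
The residues are {1, 3, 4, 5, 9}; the non-residues are the remaining 5 nonzero classes.

2 6 7 8 10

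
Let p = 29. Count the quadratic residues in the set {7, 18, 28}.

(7/29) = +1 → QR.
(18/29) = -1 → non-residue.
(28/29) = +1 → QR.
Total quadratic residues among the 3: 2.

2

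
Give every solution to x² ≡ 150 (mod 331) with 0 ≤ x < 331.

124, 207

Since 331 ≡ 3 (mod 4), a square root of 150 is 150^((331+1)/4) = 150^83 mod 331.
Repeated squaring: 150^2≡323, 150^4≡64, 150^8≡124, 150^16≡150, 150^32≡323, 150^64≡64 (mod 331).
150^83 = 150^(64+16+2+1) ≡ 124 (mod 331).
Check: 124² = 15376 ≡ 150 (mod 331). The two roots are 124 and 207.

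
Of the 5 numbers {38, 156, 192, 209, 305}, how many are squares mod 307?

3

(38/307) = -1 → non-residue.
(156/307) = +1 → QR.
(192/307) = -1 → non-residue.
(209/307) = +1 → QR.
(305/307) = +1 → QR.
Total quadratic residues among the 5: 3.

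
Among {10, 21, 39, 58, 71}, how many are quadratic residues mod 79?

(10/79) = +1 → QR.
(21/79) = +1 → QR.
(39/79) = -1 → non-residue.
(58/79) = -1 → non-residue.
(71/79) = -1 → non-residue.
Total quadratic residues among the 5: 2.

2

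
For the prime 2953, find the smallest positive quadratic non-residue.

5

(2/2953) = +1, so 2 is a residue.
(3/2953) = +1, so 3 is a residue.
(4/2953) = +1, so 4 is a residue.
(5/2953) = −1, so 5 is the smallest positive non-residue mod 2953.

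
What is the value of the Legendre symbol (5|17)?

Reciprocity: 5 ≡ 1 and 17 ≡ 1 (mod 4), so (5/17) = +(17/5).
Reduce top mod 5: now compute (2/5).
Pull out 2: since 5 ≡ 5 (mod 8), (2/5) = -1.
Reached (1/5) = 1. Collecting the sign flips along the way, the symbol is -1.

-1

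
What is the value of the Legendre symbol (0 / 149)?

Top reduces to 0: gcd > 1, so the symbol is 0.

0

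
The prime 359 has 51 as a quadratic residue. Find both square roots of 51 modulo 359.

123, 236

Since 359 ≡ 3 (mod 4), a square root of 51 is 51^((359+1)/4) = 51^90 mod 359.
Repeated squaring: 51^2≡88, 51^4≡205, 51^8≡22, 51^16≡125, 51^32≡188, 51^64≡162 (mod 359).
51^90 = 51^(64+16+8+2) ≡ 123 (mod 359).
Check: 123² = 15129 ≡ 51 (mod 359). The two roots are 123 and 236.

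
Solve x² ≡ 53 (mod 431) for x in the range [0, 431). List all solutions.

22, 409

Since 431 ≡ 3 (mod 4), a square root of 53 is 53^((431+1)/4) = 53^108 mod 431.
Repeated squaring: 53^2≡223, 53^4≡164, 53^8≡174, 53^16≡106, 53^32≡30, 53^64≡38 (mod 431).
53^108 = 53^(64+32+8+4) ≡ 22 (mod 431).
Check: 22² = 484 ≡ 53 (mod 431). The two roots are 22 and 409.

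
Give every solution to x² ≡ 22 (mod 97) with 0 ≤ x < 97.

33, 64

97 ≡ 1 (mod 4), so we find a root by search.
Trying successive values, 33² = 1089 ≡ 22 (mod 97). The other root is 97 − 33 = 64.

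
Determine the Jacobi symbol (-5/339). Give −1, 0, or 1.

First reduce: -5 ≡ 334 (mod 339).
Pull out 2: since 339 ≡ 3 (mod 8), (2/339) = -1.
Reciprocity: 167 ≡ 3 and 339 ≡ 3 (mod 4), so (167/339) = −(339/167).
Reduce top mod 167: now compute (5/167).
Reciprocity: 5 ≡ 1 and 167 ≡ 3 (mod 4), so (5/167) = +(167/5).
Reduce top mod 5: now compute (2/5).
Pull out 2: since 5 ≡ 5 (mod 8), (2/5) = -1.
Reached (1/5) = 1. Collecting the sign flips along the way, the symbol is -1.

-1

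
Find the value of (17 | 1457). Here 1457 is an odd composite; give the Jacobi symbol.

-1

Reciprocity: 17 ≡ 1 and 1457 ≡ 1 (mod 4), so (17/1457) = +(1457/17).
Reduce top mod 17: now compute (12/17).
Pull out 2^2: since 17 ≡ 1 (mod 8), (2/17) = +1, so (2/17)^2 = +1.
Reciprocity: 3 ≡ 3 and 17 ≡ 1 (mod 4), so (3/17) = +(17/3).
Reduce top mod 3: now compute (2/3).
Pull out 2: since 3 ≡ 3 (mod 8), (2/3) = -1.
Reached (1/3) = 1. Collecting the sign flips along the way, the symbol is -1.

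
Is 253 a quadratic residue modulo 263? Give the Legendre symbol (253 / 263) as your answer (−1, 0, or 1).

1

Reciprocity: 253 ≡ 1 and 263 ≡ 3 (mod 4), so (253/263) = +(263/253).
Reduce top mod 253: now compute (10/253).
Pull out 2: since 253 ≡ 5 (mod 8), (2/253) = -1.
Reciprocity: 5 ≡ 1 and 253 ≡ 1 (mod 4), so (5/253) = +(253/5).
Reduce top mod 5: now compute (3/5).
Reciprocity: 3 ≡ 3 and 5 ≡ 1 (mod 4), so (3/5) = +(5/3).
Reduce top mod 3: now compute (2/3).
Pull out 2: since 3 ≡ 3 (mod 8), (2/3) = -1.
Reached (1/3) = 1. Collecting the sign flips along the way, the symbol is +1.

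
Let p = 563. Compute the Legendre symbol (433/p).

Euler's criterion: (433/563) ≡ 433^281 (mod 563).
433^2 ≡ 10 (mod 563)
433^4 ≡ 100 (mod 563)
433^8 ≡ 429 (mod 563)
433^16 ≡ 503 (mod 563)
433^32 ≡ 222 (mod 563)
433^64 ≡ 303 (mod 563)
433^128 ≡ 40 (mod 563)
433^256 ≡ 474 (mod 563)
433^281 = 433^(256+16+8+1) ≡ 562 (mod 563).
Result is 562 ≡ −1, so (433/563) = −1.

-1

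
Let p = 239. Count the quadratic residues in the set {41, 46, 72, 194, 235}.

(41/239) = -1 → non-residue.
(46/239) = -1 → non-residue.
(72/239) = +1 → QR.
(194/239) = -1 → non-residue.
(235/239) = -1 → non-residue.
Total quadratic residues among the 5: 1.

1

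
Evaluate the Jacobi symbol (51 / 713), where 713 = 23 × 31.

-1

Reciprocity: 51 ≡ 3 and 713 ≡ 1 (mod 4), so (51/713) = +(713/51).
Reduce top mod 51: now compute (50/51).
Pull out 2: since 51 ≡ 3 (mod 8), (2/51) = -1.
Reciprocity: 25 ≡ 1 and 51 ≡ 3 (mod 4), so (25/51) = +(51/25).
Reduce top mod 25: now compute (1/25).
Reached (1/25) = 1. Collecting the sign flips along the way, the symbol is -1.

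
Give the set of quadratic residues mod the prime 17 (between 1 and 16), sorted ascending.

Square k = 1,…,8 (k and 17−k give the same square):
1²=1, 2²=4, 3²=9, 4²=16, 5²≡8, 6²≡2, 7²≡15, 8²≡13 (mod 17).
So the quadratic residues mod 17 are {1, 2, 4, 8, 9, 13, 15, 16}.

1,2,4,8,9,13,15,16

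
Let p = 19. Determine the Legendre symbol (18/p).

Euler's criterion: (18/19) ≡ 18^9 (mod 19).
18^2 ≡ 1 (mod 19)
18^4 ≡ 1 (mod 19)
18^8 ≡ 1 (mod 19)
18^9 = 18^(8+1) ≡ 18 (mod 19).
Result is 18 ≡ −1, so (18/19) = −1.

-1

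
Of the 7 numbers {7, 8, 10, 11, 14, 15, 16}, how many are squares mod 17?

(7/17) = -1 → non-residue.
(8/17) = +1 → QR.
(10/17) = -1 → non-residue.
(11/17) = -1 → non-residue.
(14/17) = -1 → non-residue.
(15/17) = +1 → QR.
(16/17) = +1 → QR.
Total quadratic residues among the 7: 3.

3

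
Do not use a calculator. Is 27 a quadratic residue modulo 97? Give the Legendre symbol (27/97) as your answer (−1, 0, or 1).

1

Euler's criterion: (27/97) ≡ 27^48 (mod 97).
27^2 ≡ 50 (mod 97)
27^4 ≡ 75 (mod 97)
27^8 ≡ 96 (mod 97)
27^16 ≡ 1 (mod 97)
27^32 ≡ 1 (mod 97)
27^48 = 27^(32+16) ≡ 1 (mod 97).
Result is 1, so (27/97) = 1.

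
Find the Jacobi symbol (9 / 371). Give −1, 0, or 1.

1

Reciprocity: 9 ≡ 1 and 371 ≡ 3 (mod 4), so (9/371) = +(371/9).
Reduce top mod 9: now compute (2/9).
Pull out 2: since 9 ≡ 1 (mod 8), (2/9) = +1.
Reached (1/9) = 1. Collecting the sign flips along the way, the symbol is +1.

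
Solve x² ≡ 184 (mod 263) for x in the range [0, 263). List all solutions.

Since 263 ≡ 3 (mod 4), a square root of 184 is 184^((263+1)/4) = 184^66 mod 263.
Repeated squaring: 184^2≡192, 184^4≡44, 184^8≡95, 184^16≡83, 184^32≡51, 184^64≡234 (mod 263).
184^66 = 184^(64+2) ≡ 218 (mod 263).
Check: 218² = 47524 ≡ 184 (mod 263). The two roots are 45 and 218.

45, 218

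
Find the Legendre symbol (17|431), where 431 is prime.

Euler's criterion: (17/431) ≡ 17^215 (mod 431).
17^2 ≡ 289 (mod 431)
17^4 ≡ 338 (mod 431)
17^8 ≡ 29 (mod 431)
17^16 ≡ 410 (mod 431)
17^32 ≡ 10 (mod 431)
17^64 ≡ 100 (mod 431)
17^128 ≡ 87 (mod 431)
17^215 = 17^(128+64+16+4+2+1) ≡ 430 (mod 431).
Result is 430 ≡ −1, so (17/431) = −1.

-1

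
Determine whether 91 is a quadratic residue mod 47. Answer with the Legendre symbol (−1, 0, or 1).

Euler's criterion: (91/47) ≡ 44^23 (mod 47).
44^2 ≡ 9 (mod 47)
44^4 ≡ 34 (mod 47)
44^8 ≡ 28 (mod 47)
44^16 ≡ 32 (mod 47)
44^23 = 44^(16+4+2+1) ≡ 46 (mod 47).
Result is 46 ≡ −1, so (91/47) = −1.

-1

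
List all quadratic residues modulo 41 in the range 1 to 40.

1,2,4,5,8,9,10,16,18,20,21,23,25,31,32,33,36,37,39,40

Square k = 1,…,20 (k and 41−k give the same square):
1²=1, 2²=4, 3²=9, 4²=16, 5²=25, 6²=36, 7²≡8, 8²≡23, 9²≡40, 10²≡18, 11²≡39, 12²≡21, 13²≡5, 14²≡32, 15²≡20, 16²≡10, 17²≡2, 18²≡37, 19²≡33, 20²≡31 (mod 41).
So the quadratic residues mod 41 are {1, 2, 4, 5, 8, 9, 10, 16, 18, 20, 21, 23, 25, 31, 32, 33, 36, 37, 39, 40}.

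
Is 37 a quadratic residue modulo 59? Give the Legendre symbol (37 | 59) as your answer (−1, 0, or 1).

Reciprocity: 37 ≡ 1 and 59 ≡ 3 (mod 4), so (37/59) = +(59/37).
Reduce top mod 37: now compute (22/37).
Pull out 2: since 37 ≡ 5 (mod 8), (2/37) = -1.
Reciprocity: 11 ≡ 3 and 37 ≡ 1 (mod 4), so (11/37) = +(37/11).
Reduce top mod 11: now compute (4/11).
Pull out 2^2: since 11 ≡ 3 (mod 8), (2/11) = -1, so (2/11)^2 = +1.
Reached (1/11) = 1. Collecting the sign flips along the way, the symbol is -1.

-1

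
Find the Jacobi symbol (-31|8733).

First reduce: -31 ≡ 8702 (mod 8733).
Pull out 2: since 8733 ≡ 5 (mod 8), (2/8733) = -1.
Reciprocity: 4351 ≡ 3 and 8733 ≡ 1 (mod 4), so (4351/8733) = +(8733/4351).
Reduce top mod 4351: now compute (31/4351).
Reciprocity: 31 ≡ 3 and 4351 ≡ 3 (mod 4), so (31/4351) = −(4351/31).
Reduce top mod 31: now compute (11/31).
Reciprocity: 11 ≡ 3 and 31 ≡ 3 (mod 4), so (11/31) = −(31/11).
Reduce top mod 11: now compute (9/11).
Reciprocity: 9 ≡ 1 and 11 ≡ 3 (mod 4), so (9/11) = +(11/9).
Reduce top mod 9: now compute (2/9).
Pull out 2: since 9 ≡ 1 (mod 8), (2/9) = +1.
Reached (1/9) = 1. Collecting the sign flips along the way, the symbol is -1.

-1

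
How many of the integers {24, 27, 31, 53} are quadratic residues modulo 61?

1

(24/61) = -1 → non-residue.
(27/61) = +1 → QR.
(31/61) = -1 → non-residue.
(53/61) = -1 → non-residue.
Total quadratic residues among the 4: 1.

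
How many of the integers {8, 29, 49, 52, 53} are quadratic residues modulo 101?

2

(8/101) = -1 → non-residue.
(29/101) = -1 → non-residue.
(49/101) = +1 → QR.
(52/101) = +1 → QR.
(53/101) = -1 → non-residue.
Total quadratic residues among the 5: 2.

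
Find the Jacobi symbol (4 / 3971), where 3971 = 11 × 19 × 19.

1

Pull out 2^2: since 3971 ≡ 3 (mod 8), (2/3971) = -1, so (2/3971)^2 = +1.
Reached (1/3971) = 1. Collecting the sign flips along the way, the symbol is +1.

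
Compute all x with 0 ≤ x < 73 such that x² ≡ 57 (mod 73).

35, 38

73 ≡ 1 (mod 4), so we find a root by search.
Trying successive values, 35² = 1225 ≡ 57 (mod 73). The other root is 73 − 35 = 38.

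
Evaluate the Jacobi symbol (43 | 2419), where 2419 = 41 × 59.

Reciprocity: 43 ≡ 3 and 2419 ≡ 3 (mod 4), so (43/2419) = −(2419/43).
Reduce top mod 43: now compute (11/43).
Reciprocity: 11 ≡ 3 and 43 ≡ 3 (mod 4), so (11/43) = −(43/11).
Reduce top mod 11: now compute (10/11).
Pull out 2: since 11 ≡ 3 (mod 8), (2/11) = -1.
Reciprocity: 5 ≡ 1 and 11 ≡ 3 (mod 4), so (5/11) = +(11/5).
Reduce top mod 5: now compute (1/5).
Reached (1/5) = 1. Collecting the sign flips along the way, the symbol is -1.

-1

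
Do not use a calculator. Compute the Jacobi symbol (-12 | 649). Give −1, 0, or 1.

First reduce: -12 ≡ 637 (mod 649).
Reciprocity: 637 ≡ 1 and 649 ≡ 1 (mod 4), so (637/649) = +(649/637).
Reduce top mod 637: now compute (12/637).
Pull out 2^2: since 637 ≡ 5 (mod 8), (2/637) = -1, so (2/637)^2 = +1.
Reciprocity: 3 ≡ 3 and 637 ≡ 1 (mod 4), so (3/637) = +(637/3).
Reduce top mod 3: now compute (1/3).
Reached (1/3) = 1. Collecting the sign flips along the way, the symbol is +1.

1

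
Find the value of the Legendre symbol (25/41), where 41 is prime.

Euler's criterion: (25/41) ≡ 25^20 (mod 41).
25^2 ≡ 10 (mod 41)
25^4 ≡ 18 (mod 41)
25^8 ≡ 37 (mod 41)
25^16 ≡ 16 (mod 41)
25^20 = 25^(16+4) ≡ 1 (mod 41).
Result is 1, so (25/41) = 1.

1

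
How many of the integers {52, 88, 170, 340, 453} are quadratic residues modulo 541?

(52/541) = -1 → non-residue.
(88/541) = +1 → QR.
(170/541) = +1 → QR.
(340/541) = -1 → non-residue.
(453/541) = +1 → QR.
Total quadratic residues among the 5: 3.

3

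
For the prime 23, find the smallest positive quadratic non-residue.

(2/23) = +1, so 2 is a residue.
(3/23) = +1, so 3 is a residue.
(4/23) = +1, so 4 is a residue.
(5/23) = −1, so 5 is the smallest positive non-residue mod 23.

5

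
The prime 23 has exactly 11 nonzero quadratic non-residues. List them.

Square k = 1,…,11 (k and 23−k give the same square):
1²=1, 2²=4, 3²=9, 4²=16, 5²≡2, 6²≡13, 7²≡3, 8²≡18, 9²≡12, 10²≡8, 11²≡6 (mod 23).
The residues are {1, 2, 3, 4, 6, 8, 9, 12, 13, 16, 18}; the non-residues are the remaining 11 nonzero classes.

5,7,10,11,14,15,17,19,20,21,22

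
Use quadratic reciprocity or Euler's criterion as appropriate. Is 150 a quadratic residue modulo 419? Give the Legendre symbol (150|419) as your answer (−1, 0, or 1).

Pull out 2: since 419 ≡ 3 (mod 8), (2/419) = -1.
Reciprocity: 75 ≡ 3 and 419 ≡ 3 (mod 4), so (75/419) = −(419/75).
Reduce top mod 75: now compute (44/75).
Pull out 2^2: since 75 ≡ 3 (mod 8), (2/75) = -1, so (2/75)^2 = +1.
Reciprocity: 11 ≡ 3 and 75 ≡ 3 (mod 4), so (11/75) = −(75/11).
Reduce top mod 11: now compute (9/11).
Reciprocity: 9 ≡ 1 and 11 ≡ 3 (mod 4), so (9/11) = +(11/9).
Reduce top mod 9: now compute (2/9).
Pull out 2: since 9 ≡ 1 (mod 8), (2/9) = +1.
Reached (1/9) = 1. Collecting the sign flips along the way, the symbol is -1.

-1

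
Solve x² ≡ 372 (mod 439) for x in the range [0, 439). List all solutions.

86, 353

Since 439 ≡ 3 (mod 4), a square root of 372 is 372^((439+1)/4) = 372^110 mod 439.
Repeated squaring: 372^2≡99, 372^4≡143, 372^8≡255, 372^16≡53, 372^32≡175, 372^64≡334 (mod 439).
372^110 = 372^(64+32+8+4+2) ≡ 353 (mod 439).
Check: 353² = 124609 ≡ 372 (mod 439). The two roots are 86 and 353.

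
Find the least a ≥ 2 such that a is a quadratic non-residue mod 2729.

3

(2/2729) = +1, so 2 is a residue.
(3/2729) = −1, so 3 is the smallest positive non-residue mod 2729.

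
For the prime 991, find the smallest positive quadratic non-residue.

3

(2/991) = +1, so 2 is a residue.
(3/991) = −1, so 3 is the smallest positive non-residue mod 991.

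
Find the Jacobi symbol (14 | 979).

Pull out 2: since 979 ≡ 3 (mod 8), (2/979) = -1.
Reciprocity: 7 ≡ 3 and 979 ≡ 3 (mod 4), so (7/979) = −(979/7).
Reduce top mod 7: now compute (6/7).
Pull out 2: since 7 ≡ 7 (mod 8), (2/7) = +1.
Reciprocity: 3 ≡ 3 and 7 ≡ 3 (mod 4), so (3/7) = −(7/3).
Reduce top mod 3: now compute (1/3).
Reached (1/3) = 1. Collecting the sign flips along the way, the symbol is -1.

-1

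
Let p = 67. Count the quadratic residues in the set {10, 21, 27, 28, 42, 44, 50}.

(10/67) = +1 → QR.
(21/67) = +1 → QR.
(27/67) = -1 → non-residue.
(28/67) = -1 → non-residue.
(42/67) = -1 → non-residue.
(44/67) = -1 → non-residue.
(50/67) = -1 → non-residue.
Total quadratic residues among the 7: 2.

2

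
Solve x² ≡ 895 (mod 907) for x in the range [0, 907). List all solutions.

Since 907 ≡ 3 (mod 4), a square root of 895 is 895^((907+1)/4) = 895^227 mod 907.
Repeated squaring: 895^2≡144, 895^4≡782, 895^8≡206, 895^16≡714, 895^32≡62, 895^64≡216, 895^128≡399 (mod 907).
895^227 = 895^(128+64+32+2+1) ≡ 631 (mod 907).
Check: 631² = 398161 ≡ 895 (mod 907). The two roots are 276 and 631.

276, 631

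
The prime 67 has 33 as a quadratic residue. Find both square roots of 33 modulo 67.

Since 67 ≡ 3 (mod 4), a square root of 33 is 33^((67+1)/4) = 33^17 mod 67.
Repeated squaring: 33^2≡17, 33^4≡21, 33^8≡39, 33^16≡47 (mod 67).
33^17 = 33^(16+1) ≡ 10 (mod 67).
Check: 10² = 100 ≡ 33 (mod 67). The two roots are 10 and 57.

10, 57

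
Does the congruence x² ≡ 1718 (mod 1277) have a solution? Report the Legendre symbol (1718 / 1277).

1

First reduce: 1718 ≡ 441 (mod 1277).
Reciprocity: 441 ≡ 1 and 1277 ≡ 1 (mod 4), so (441/1277) = +(1277/441).
Reduce top mod 441: now compute (395/441).
Reciprocity: 395 ≡ 3 and 441 ≡ 1 (mod 4), so (395/441) = +(441/395).
Reduce top mod 395: now compute (46/395).
Pull out 2: since 395 ≡ 3 (mod 8), (2/395) = -1.
Reciprocity: 23 ≡ 3 and 395 ≡ 3 (mod 4), so (23/395) = −(395/23).
Reduce top mod 23: now compute (4/23).
Pull out 2^2: since 23 ≡ 7 (mod 8), (2/23) = +1, so (2/23)^2 = +1.
Reached (1/23) = 1. Collecting the sign flips along the way, the symbol is +1.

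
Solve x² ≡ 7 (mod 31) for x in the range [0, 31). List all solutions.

Since 31 ≡ 3 (mod 4), a square root of 7 is 7^((31+1)/4) = 7^8 mod 31.
Repeated squaring: 7^2≡18, 7^4≡14, 7^8≡10 (mod 31).
7^8 = 7^(8) ≡ 10 (mod 31).
Check: 10² = 100 ≡ 7 (mod 31). The two roots are 10 and 21.

10, 21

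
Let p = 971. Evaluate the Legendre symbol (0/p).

0

Top reduces to 0: gcd > 1, so the symbol is 0.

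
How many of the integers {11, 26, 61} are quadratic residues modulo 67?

1

(11/67) = -1 → non-residue.
(26/67) = +1 → QR.
(61/67) = -1 → non-residue.
Total quadratic residues among the 3: 1.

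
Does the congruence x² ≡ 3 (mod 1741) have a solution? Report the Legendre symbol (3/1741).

Reciprocity: 3 ≡ 3 and 1741 ≡ 1 (mod 4), so (3/1741) = +(1741/3).
Reduce top mod 3: now compute (1/3).
Reached (1/3) = 1. Collecting the sign flips along the way, the symbol is +1.

1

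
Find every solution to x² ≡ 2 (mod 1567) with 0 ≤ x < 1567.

Since 1567 ≡ 3 (mod 4), a square root of 2 is 2^((1567+1)/4) = 2^392 mod 1567.
Repeated squaring: 2^2≡4, 2^4≡16, 2^8≡256, 2^16≡1289, 2^32≡501, 2^64≡281, 2^128≡611, 2^256≡375 (mod 1567).
2^392 = 2^(256+128+8) ≡ 56 (mod 1567).
Check: 56² = 3136 ≡ 2 (mod 1567). The two roots are 56 and 1511.

56, 1511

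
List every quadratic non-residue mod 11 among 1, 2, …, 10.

Square k = 1,…,5 (k and 11−k give the same square):
1²=1, 2²=4, 3²=9, 4²≡5, 5²≡3 (mod 11).
The residues are {1, 3, 4, 5, 9}; the non-residues are the remaining 5 nonzero classes.

2, 6, 7, 8, 10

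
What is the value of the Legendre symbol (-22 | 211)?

1

First reduce: -22 ≡ 189 (mod 211).
Reciprocity: 189 ≡ 1 and 211 ≡ 3 (mod 4), so (189/211) = +(211/189).
Reduce top mod 189: now compute (22/189).
Pull out 2: since 189 ≡ 5 (mod 8), (2/189) = -1.
Reciprocity: 11 ≡ 3 and 189 ≡ 1 (mod 4), so (11/189) = +(189/11).
Reduce top mod 11: now compute (2/11).
Pull out 2: since 11 ≡ 3 (mod 8), (2/11) = -1.
Reached (1/11) = 1. Collecting the sign flips along the way, the symbol is +1.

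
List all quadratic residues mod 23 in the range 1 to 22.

1,2,3,4,6,8,9,12,13,16,18

Square k = 1,…,11 (k and 23−k give the same square):
1²=1, 2²=4, 3²=9, 4²=16, 5²≡2, 6²≡13, 7²≡3, 8²≡18, 9²≡12, 10²≡8, 11²≡6 (mod 23).
So the quadratic residues mod 23 are {1, 2, 3, 4, 6, 8, 9, 12, 13, 16, 18}.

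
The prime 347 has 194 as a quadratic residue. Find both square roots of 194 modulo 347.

Since 347 ≡ 3 (mod 4), a square root of 194 is 194^((347+1)/4) = 194^87 mod 347.
Repeated squaring: 194^2≡160, 194^4≡269, 194^8≡185, 194^16≡219, 194^32≡75, 194^64≡73 (mod 347).
194^87 = 194^(64+16+4+2+1) ≡ 251 (mod 347).
Check: 251² = 63001 ≡ 194 (mod 347). The two roots are 96 and 251.

96, 251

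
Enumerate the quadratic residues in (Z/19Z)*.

1 4 5 6 7 9 11 16 17

Square k = 1,…,9 (k and 19−k give the same square):
1²=1, 2²=4, 3²=9, 4²=16, 5²≡6, 6²≡17, 7²≡11, 8²≡7, 9²≡5 (mod 19).
So the quadratic residues mod 19 are {1, 4, 5, 6, 7, 9, 11, 16, 17}.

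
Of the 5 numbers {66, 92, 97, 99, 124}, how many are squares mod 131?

1

(66/131) = -1 → non-residue.
(92/131) = -1 → non-residue.
(97/131) = -1 → non-residue.
(99/131) = +1 → QR.
(124/131) = -1 → non-residue.
Total quadratic residues among the 5: 1.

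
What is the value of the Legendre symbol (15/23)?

-1

Reciprocity: 15 ≡ 3 and 23 ≡ 3 (mod 4), so (15/23) = −(23/15).
Reduce top mod 15: now compute (8/15).
Pull out 2^3: since 15 ≡ 7 (mod 8), (2/15) = +1, so (2/15)^3 = +1.
Reached (1/15) = 1. Collecting the sign flips along the way, the symbol is -1.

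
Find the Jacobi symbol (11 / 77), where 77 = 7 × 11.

0

Reciprocity: 11 ≡ 3 and 77 ≡ 1 (mod 4), so (11/77) = +(77/11).
Reduce top mod 11: now compute (0/11).
Top reduces to 0: gcd > 1, so the symbol is 0.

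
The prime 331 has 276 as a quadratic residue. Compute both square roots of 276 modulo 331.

40, 291

Since 331 ≡ 3 (mod 4), a square root of 276 is 276^((331+1)/4) = 276^83 mod 331.
Repeated squaring: 276^2≡46, 276^4≡130, 276^8≡19, 276^16≡30, 276^32≡238, 276^64≡43 (mod 331).
276^83 = 276^(64+16+2+1) ≡ 291 (mod 331).
Check: 291² = 84681 ≡ 276 (mod 331). The two roots are 40 and 291.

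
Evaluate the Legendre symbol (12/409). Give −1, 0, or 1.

1

Euler's criterion: (12/409) ≡ 12^204 (mod 409).
12^2 ≡ 144 (mod 409)
12^4 ≡ 286 (mod 409)
12^8 ≡ 405 (mod 409)
12^16 ≡ 16 (mod 409)
12^32 ≡ 256 (mod 409)
12^64 ≡ 96 (mod 409)
12^128 ≡ 218 (mod 409)
12^204 = 12^(128+64+8+4) ≡ 1 (mod 409).
Result is 1, so (12/409) = 1.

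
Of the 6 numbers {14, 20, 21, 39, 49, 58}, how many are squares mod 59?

(14/59) = -1 → non-residue.
(20/59) = +1 → QR.
(21/59) = +1 → QR.
(39/59) = -1 → non-residue.
(49/59) = +1 → QR.
(58/59) = -1 → non-residue.
Total quadratic residues among the 6: 3.

3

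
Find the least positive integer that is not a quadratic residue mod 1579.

2

(2/1579) = −1, so 2 is the smallest positive non-residue mod 1579.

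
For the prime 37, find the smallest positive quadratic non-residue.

(2/37) = −1, so 2 is the smallest positive non-residue mod 37.

2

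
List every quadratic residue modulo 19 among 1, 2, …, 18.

Square k = 1,…,9 (k and 19−k give the same square):
1²=1, 2²=4, 3²=9, 4²=16, 5²≡6, 6²≡17, 7²≡11, 8²≡7, 9²≡5 (mod 19).
So the quadratic residues mod 19 are {1, 4, 5, 6, 7, 9, 11, 16, 17}.

1, 4, 5, 6, 7, 9, 11, 16, 17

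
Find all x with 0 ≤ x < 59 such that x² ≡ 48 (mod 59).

Since 59 ≡ 3 (mod 4), a square root of 48 is 48^((59+1)/4) = 48^15 mod 59.
Repeated squaring: 48^2≡3, 48^4≡9, 48^8≡22 (mod 59).
48^15 = 48^(8+4+2+1) ≡ 15 (mod 59).
Check: 15² = 225 ≡ 48 (mod 59). The two roots are 15 and 44.

15, 44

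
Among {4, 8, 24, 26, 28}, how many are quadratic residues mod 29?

(4/29) = +1 → QR.
(8/29) = -1 → non-residue.
(24/29) = +1 → QR.
(26/29) = -1 → non-residue.
(28/29) = +1 → QR.
Total quadratic residues among the 5: 3.

3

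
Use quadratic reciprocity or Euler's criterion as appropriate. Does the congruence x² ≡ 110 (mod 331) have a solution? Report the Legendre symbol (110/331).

1

Pull out 2: since 331 ≡ 3 (mod 8), (2/331) = -1.
Reciprocity: 55 ≡ 3 and 331 ≡ 3 (mod 4), so (55/331) = −(331/55).
Reduce top mod 55: now compute (1/55).
Reached (1/55) = 1. Collecting the sign flips along the way, the symbol is +1.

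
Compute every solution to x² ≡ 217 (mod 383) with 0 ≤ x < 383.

Since 383 ≡ 3 (mod 4), a square root of 217 is 217^((383+1)/4) = 217^96 mod 383.
Repeated squaring: 217^2≡363, 217^4≡17, 217^8≡289, 217^16≡27, 217^32≡346, 217^64≡220 (mod 383).
217^96 = 217^(64+32) ≡ 286 (mod 383).
Check: 286² = 81796 ≡ 217 (mod 383). The two roots are 97 and 286.

97, 286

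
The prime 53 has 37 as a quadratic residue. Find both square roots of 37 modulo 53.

14, 39

53 ≡ 1 (mod 4), so we find a root by search.
Trying successive values, 14² = 196 ≡ 37 (mod 53). The other root is 53 − 14 = 39.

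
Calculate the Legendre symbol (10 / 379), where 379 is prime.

-1

Euler's criterion: (10/379) ≡ 10^189 (mod 379).
10^2 ≡ 100 (mod 379)
10^4 ≡ 146 (mod 379)
10^8 ≡ 92 (mod 379)
10^16 ≡ 126 (mod 379)
10^32 ≡ 337 (mod 379)
10^64 ≡ 248 (mod 379)
10^128 ≡ 106 (mod 379)
10^189 = 10^(128+32+16+8+4+1) ≡ 378 (mod 379).
Result is 378 ≡ −1, so (10/379) = −1.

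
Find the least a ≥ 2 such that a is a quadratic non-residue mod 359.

7

(2/359) = +1, so 2 is a residue.
(3/359) = +1, so 3 is a residue.
(4/359) = +1, so 4 is a residue.
(5/359) = +1, so 5 is a residue.
(6/359) = +1, so 6 is a residue.
(7/359) = −1, so 7 is the smallest positive non-residue mod 359.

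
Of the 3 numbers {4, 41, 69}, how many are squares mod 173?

(4/173) = +1 → QR.
(41/173) = +1 → QR.
(69/173) = -1 → non-residue.
Total quadratic residues among the 3: 2.

2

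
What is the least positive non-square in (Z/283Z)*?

2

(2/283) = −1, so 2 is the smallest positive non-residue mod 283.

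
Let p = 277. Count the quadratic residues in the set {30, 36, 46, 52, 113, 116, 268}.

6

(30/277) = +1 → QR.
(36/277) = +1 → QR.
(46/277) = -1 → non-residue.
(52/277) = +1 → QR.
(113/277) = +1 → QR.
(116/277) = +1 → QR.
(268/277) = +1 → QR.
Total quadratic residues among the 7: 6.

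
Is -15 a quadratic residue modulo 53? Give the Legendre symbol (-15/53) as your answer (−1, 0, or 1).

Euler's criterion: (-15/53) ≡ 38^26 (mod 53).
38^2 ≡ 13 (mod 53)
38^4 ≡ 10 (mod 53)
38^8 ≡ 47 (mod 53)
38^16 ≡ 36 (mod 53)
38^26 = 38^(16+8+2) ≡ 1 (mod 53).
Result is 1, so (-15/53) = 1.

1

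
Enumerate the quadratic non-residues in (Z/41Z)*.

3,6,7,11,12,13,14,15,17,19,22,24,26,27,28,29,30,34,35,38

Square k = 1,…,20 (k and 41−k give the same square):
1²=1, 2²=4, 3²=9, 4²=16, 5²=25, 6²=36, 7²≡8, 8²≡23, 9²≡40, 10²≡18, 11²≡39, 12²≡21, 13²≡5, 14²≡32, 15²≡20, 16²≡10, 17²≡2, 18²≡37, 19²≡33, 20²≡31 (mod 41).
The residues are {1, 2, 4, 5, 8, 9, 10, 16, 18, 20, 21, 23, 25, 31, 32, 33, 36, 37, 39, 40}; the non-residues are the remaining 20 nonzero classes.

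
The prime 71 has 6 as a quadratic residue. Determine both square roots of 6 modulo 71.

19, 52

Since 71 ≡ 3 (mod 4), a square root of 6 is 6^((71+1)/4) = 6^18 mod 71.
Repeated squaring: 6^2≡36, 6^4≡18, 6^8≡40, 6^16≡38 (mod 71).
6^18 = 6^(16+2) ≡ 19 (mod 71).
Check: 19² = 361 ≡ 6 (mod 71). The two roots are 19 and 52.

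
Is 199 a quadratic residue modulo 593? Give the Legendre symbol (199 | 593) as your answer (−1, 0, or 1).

Euler's criterion: (199/593) ≡ 199^296 (mod 593).
199^2 ≡ 463 (mod 593)
199^4 ≡ 296 (mod 593)
199^8 ≡ 445 (mod 593)
199^16 ≡ 556 (mod 593)
199^32 ≡ 183 (mod 593)
199^64 ≡ 281 (mod 593)
199^128 ≡ 92 (mod 593)
199^256 ≡ 162 (mod 593)
199^296 = 199^(256+32+8) ≡ 592 (mod 593).
Result is 592 ≡ −1, so (199/593) = −1.

-1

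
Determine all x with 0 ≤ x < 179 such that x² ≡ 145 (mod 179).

18, 161

Since 179 ≡ 3 (mod 4), a square root of 145 is 145^((179+1)/4) = 145^45 mod 179.
Repeated squaring: 145^2≡82, 145^4≡101, 145^8≡177, 145^16≡4, 145^32≡16 (mod 179).
145^45 = 145^(32+8+4+1) ≡ 161 (mod 179).
Check: 161² = 25921 ≡ 145 (mod 179). The two roots are 18 and 161.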